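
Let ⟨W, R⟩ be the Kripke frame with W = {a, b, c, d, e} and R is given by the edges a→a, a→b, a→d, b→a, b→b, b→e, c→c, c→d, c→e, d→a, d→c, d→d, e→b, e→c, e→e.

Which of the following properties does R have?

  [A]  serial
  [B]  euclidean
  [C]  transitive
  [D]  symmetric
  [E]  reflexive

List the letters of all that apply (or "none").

(A) serial: every world has an R-successor.
(B) not euclidean: a R b and a R d but not b R d.
(C) not transitive: a R b and b R e but not a R e.
(D) symmetric: every R-edge is matched by its reverse.
(E) reflexive: each world relates to itself.

A, D, E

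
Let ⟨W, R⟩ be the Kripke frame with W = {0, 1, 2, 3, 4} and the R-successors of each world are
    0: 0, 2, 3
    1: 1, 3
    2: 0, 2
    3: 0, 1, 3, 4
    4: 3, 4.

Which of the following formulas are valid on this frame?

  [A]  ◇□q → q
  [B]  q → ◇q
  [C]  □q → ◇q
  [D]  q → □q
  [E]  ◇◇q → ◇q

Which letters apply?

R is reflexive: each world relates to itself.
R is symmetric: every R-edge is matched by its reverse.
R is not transitive: 0 R 3 and 3 R 1 but not 0 R 1.
R is serial: every world has an R-successor.
R is not a subset of the identity: 0 R 2 with 0 ≠ 2.
(A) ◇□q → q is the dual of axiom B; it is valid on a frame exactly when R is symmetric. R is symmetric, so valid.
(B) q → ◇q is the dual of axiom T, which corresponds to reflexivity. R is reflexive — valid.
(C) □q → ◇q (axiom D) characterises the serial frames. R is serial — valid.
(D) q → □q is equivalent to ◇p→p; it holds exactly when R ⊆ identity. Here R ⊄ identity — not valid.
(E) the dual of axiom 4: valid iff R is transitive. R is not transitive — not valid.

A, B, C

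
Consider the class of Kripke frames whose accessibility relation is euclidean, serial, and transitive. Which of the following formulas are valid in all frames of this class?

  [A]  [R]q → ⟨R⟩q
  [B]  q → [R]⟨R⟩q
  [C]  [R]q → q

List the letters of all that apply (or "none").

A

(A) axiom D: valid iff R is serial. Every such R is serial — valid.
(B) q → [R]⟨R⟩q is axiom B; it is valid on a frame exactly when R is symmetric. Such an R need not be symmetric, so not valid.
(C) [R]q → q is axiom T; it is valid on a frame exactly when R is reflexive. Such an R need not be reflexive, so not valid.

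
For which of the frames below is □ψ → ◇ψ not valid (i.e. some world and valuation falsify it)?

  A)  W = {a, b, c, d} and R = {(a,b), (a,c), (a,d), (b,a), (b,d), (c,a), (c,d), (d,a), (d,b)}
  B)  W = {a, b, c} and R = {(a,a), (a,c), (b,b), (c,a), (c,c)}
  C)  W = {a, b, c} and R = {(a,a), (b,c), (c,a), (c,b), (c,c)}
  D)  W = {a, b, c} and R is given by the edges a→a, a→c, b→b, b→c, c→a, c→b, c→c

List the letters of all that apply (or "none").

The schema □ψ → ◇ψ is axiom D; it is valid on a frame iff R is serial.
(A) R is serial (every world has an R-successor), so the schema is valid here.
(B) R is serial (every world has an R-successor), so the schema is valid here.
(C) R is serial (every world has an R-successor), so the schema is valid here.
(D) R is serial (every world has an R-successor), so the schema is valid here.

none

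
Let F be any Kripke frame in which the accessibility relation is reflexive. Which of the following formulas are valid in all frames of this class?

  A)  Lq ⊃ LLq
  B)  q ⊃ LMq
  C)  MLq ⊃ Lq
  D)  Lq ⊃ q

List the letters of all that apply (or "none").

D

A reflexive relation is serial.
(A) axiom 4: valid iff R is transitive. Such an R need not be transitive — not valid.
(B) q ⊃ LMq is axiom B, which corresponds to symmetry. Such an R need not be symmetric — not valid.
(C) MLq ⊃ Lq is the dual of axiom 5, which corresponds to the euclidean property. Such an R need not be euclidean — not valid.
(D) axiom T: valid iff R is reflexive. Every such R is reflexive — valid.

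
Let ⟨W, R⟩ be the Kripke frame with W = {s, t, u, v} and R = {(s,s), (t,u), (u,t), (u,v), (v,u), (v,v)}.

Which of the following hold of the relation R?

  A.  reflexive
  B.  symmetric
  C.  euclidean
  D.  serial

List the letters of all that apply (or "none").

B, D

(A) not reflexive: not t R t.
(B) symmetric: every R-edge is matched by its reverse.
(C) not euclidean: u R t and u R v but not t R v.
(D) serial: every world has an R-successor.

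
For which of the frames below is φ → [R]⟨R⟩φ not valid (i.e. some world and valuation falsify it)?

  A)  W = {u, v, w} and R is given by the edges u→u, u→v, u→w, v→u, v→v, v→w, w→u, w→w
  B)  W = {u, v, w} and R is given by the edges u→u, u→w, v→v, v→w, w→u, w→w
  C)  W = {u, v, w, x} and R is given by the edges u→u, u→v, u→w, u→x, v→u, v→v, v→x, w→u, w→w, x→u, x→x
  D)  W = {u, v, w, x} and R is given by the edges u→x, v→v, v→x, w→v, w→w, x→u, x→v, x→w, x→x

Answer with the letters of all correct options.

The schema φ → [R]⟨R⟩φ is axiom B; it is valid on a frame iff R is symmetric.
(A) R is not symmetric (v R w but not w R v), so the schema fails here.
(B) R is not symmetric (v R w but not w R v), so the schema fails here.
(C) R is not symmetric (v R x but not x R v), so the schema fails here.
(D) R is not symmetric (w R v but not v R w), so the schema fails here.

A, B, C, D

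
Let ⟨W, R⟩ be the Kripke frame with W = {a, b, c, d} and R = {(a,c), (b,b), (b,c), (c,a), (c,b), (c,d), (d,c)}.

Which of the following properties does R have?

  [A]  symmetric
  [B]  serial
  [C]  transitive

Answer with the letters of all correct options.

(A) symmetric: every R-edge is matched by its reverse.
(B) serial: every world has an R-successor.
(C) not transitive: a R c and c R a but not a R a.

A, B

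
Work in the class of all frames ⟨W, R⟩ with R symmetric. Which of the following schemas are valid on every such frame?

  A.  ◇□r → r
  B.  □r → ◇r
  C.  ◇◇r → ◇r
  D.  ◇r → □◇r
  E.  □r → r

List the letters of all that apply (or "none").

(A) ◇□r → r is the dual of axiom B; it is valid on a frame exactly when R is symmetric. Every such R is symmetric, so valid.
(B) □r → ◇r (axiom D) characterises the serial frames. Such an R need not be serial — not valid.
(C) ◇◇r → ◇r (the dual of axiom 4) characterises the transitive frames. Such an R need not be transitive — not valid.
(D) ◇r → □◇r is axiom 5; it is valid on a frame exactly when R is euclidean. Such an R need not be euclidean, so not valid.
(E) axiom T: valid iff R is reflexive. Such an R need not be reflexive — not valid.

A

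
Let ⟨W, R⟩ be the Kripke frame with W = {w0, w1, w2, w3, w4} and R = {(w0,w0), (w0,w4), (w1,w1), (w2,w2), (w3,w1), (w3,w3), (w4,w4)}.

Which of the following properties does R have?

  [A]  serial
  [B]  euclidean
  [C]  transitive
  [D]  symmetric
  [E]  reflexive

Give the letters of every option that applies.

A, C, E

(A) serial: every world has an R-successor.
(B) not euclidean: w0 R w4 and w0 R w0 but not w4 R w0.
(C) transitive: R is closed under composition.
(D) not symmetric: w0 R w4 but not w4 R w0.
(E) reflexive: each world relates to itself.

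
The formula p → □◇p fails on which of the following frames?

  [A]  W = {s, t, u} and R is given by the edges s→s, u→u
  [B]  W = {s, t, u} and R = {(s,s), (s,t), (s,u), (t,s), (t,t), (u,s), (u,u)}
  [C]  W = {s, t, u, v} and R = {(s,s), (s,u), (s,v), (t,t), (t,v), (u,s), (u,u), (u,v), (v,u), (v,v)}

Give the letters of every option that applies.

The schema p → □◇p is axiom B; it is valid on a frame iff R is symmetric.
(A) R is symmetric (every R-edge is matched by its reverse), so the schema is valid here.
(B) R is symmetric (every R-edge is matched by its reverse), so the schema is valid here.
(C) R is not symmetric (s R v but not v R s), so the schema fails here.

C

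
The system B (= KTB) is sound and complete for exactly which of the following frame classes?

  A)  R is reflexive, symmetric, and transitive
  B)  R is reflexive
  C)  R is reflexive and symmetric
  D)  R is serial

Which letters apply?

C

(A) this class determines S5, not B (= KTB).
(B) this class determines T (= KT), not B (= KTB).
(C) B (= KTB) is sound and complete for exactly this class.
(D) this class determines D, not B (= KTB).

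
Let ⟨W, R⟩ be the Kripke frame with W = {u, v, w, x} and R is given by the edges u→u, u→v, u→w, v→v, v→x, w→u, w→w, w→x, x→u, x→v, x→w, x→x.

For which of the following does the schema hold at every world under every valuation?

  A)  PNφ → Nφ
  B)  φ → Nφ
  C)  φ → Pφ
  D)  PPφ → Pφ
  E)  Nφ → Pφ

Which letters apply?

C, E

R is reflexive: each world relates to itself.
R is not transitive: u R v and v R x but not u R x.
R is not euclidean: u R v and u R u but not v R u.
R is serial: every world has an R-successor.
R is not a subset of the identity: u R v with u ≠ v.
(A) PNφ → Nφ (the dual of axiom 5) characterises the euclidean frames. R is not euclidean — not valid.
(B) φ → Nφ is valid only on frames where every R-edge is a self-loop. Here R ⊄ identity — not valid.
(C) the dual of axiom T: valid iff R is reflexive. R is reflexive — valid.
(D) PPφ → Pφ (the dual of axiom 4) characterises the transitive frames. R is not transitive — not valid.
(E) axiom D: valid iff R is serial. R is serial — valid.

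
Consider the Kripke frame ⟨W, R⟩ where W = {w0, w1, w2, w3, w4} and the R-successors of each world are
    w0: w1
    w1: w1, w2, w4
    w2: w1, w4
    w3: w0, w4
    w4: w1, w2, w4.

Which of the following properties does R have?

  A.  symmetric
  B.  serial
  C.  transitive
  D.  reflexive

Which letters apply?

B

(A) not symmetric: w0 R w1 but not w1 R w0.
(B) serial: every world has an R-successor.
(C) not transitive: w0 R w1 and w1 R w2 but not w0 R w2.
(D) not reflexive: not w0 R w0.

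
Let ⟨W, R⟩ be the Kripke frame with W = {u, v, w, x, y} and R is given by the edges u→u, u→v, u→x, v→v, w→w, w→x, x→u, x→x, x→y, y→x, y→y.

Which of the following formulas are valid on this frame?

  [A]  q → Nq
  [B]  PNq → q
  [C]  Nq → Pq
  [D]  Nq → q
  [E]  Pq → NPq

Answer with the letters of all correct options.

R is reflexive: each world relates to itself.
R is not symmetric: u R v but not v R u.
R is not euclidean: u R v and u R u but not v R u.
R is serial: every world has an R-successor.
R is not a subset of the identity: u R v with u ≠ v.
(A) q → Nq is equivalent to ◇p→p; it holds exactly when R ⊆ identity. Here R ⊄ identity — not valid.
(B) PNq → q is the dual of axiom B, which corresponds to symmetry. R is not symmetric — not valid.
(C) Nq → Pq is axiom D; it is valid on a frame exactly when R is serial. R is serial, so valid.
(D) Nq → q is axiom T; it is valid on a frame exactly when R is reflexive. R is reflexive, so valid.
(E) Pq → NPq (axiom 5) characterises the euclidean frames. R is not euclidean — not valid.

C, D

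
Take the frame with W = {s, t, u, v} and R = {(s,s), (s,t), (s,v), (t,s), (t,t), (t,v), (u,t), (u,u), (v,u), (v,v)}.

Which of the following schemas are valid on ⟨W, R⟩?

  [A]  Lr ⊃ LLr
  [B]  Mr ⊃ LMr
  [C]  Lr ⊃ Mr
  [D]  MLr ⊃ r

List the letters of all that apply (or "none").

C

R is not symmetric: s R v but not v R s.
R is not transitive: s R v and v R u but not s R u.
R is not euclidean: s R v and s R s but not v R s.
R is serial: every world has an R-successor.
(A) axiom 4: valid iff R is transitive. R is not transitive — not valid.
(B) axiom 5: valid iff R is euclidean. R is not euclidean — not valid.
(C) Lr ⊃ Mr (axiom D) characterises the serial frames. R is serial — valid.
(D) MLr ⊃ r is the dual of axiom B, which corresponds to symmetry. R is not symmetric — not valid.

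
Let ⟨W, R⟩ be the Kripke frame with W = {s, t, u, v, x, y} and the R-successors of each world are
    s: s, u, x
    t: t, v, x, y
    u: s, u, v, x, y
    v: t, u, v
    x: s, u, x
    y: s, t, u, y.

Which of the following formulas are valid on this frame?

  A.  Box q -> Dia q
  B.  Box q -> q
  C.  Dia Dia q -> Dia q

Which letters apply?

R is reflexive: each world relates to itself.
R is not transitive: s R u and u R v but not s R v.
R is serial: every world has an R-successor.
(A) Box q -> Dia q is axiom D; it is valid on a frame exactly when R is serial. R is serial, so valid.
(B) axiom T: valid iff R is reflexive. R is reflexive — valid.
(C) Dia Dia q -> Dia q is the dual of axiom 4; it is valid on a frame exactly when R is transitive. R is not transitive, so not valid.

A, B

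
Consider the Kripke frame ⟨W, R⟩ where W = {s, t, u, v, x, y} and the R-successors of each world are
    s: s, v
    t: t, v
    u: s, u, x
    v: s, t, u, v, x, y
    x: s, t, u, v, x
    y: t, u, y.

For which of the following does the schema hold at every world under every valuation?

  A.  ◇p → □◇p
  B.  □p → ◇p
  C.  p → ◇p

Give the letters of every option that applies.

R is reflexive: each world relates to itself.
R is not euclidean: u R s and u R u but not s R u.
R is serial: every world has an R-successor.
(A) ◇p → □◇p is axiom 5, which corresponds to the euclidean property. R is not euclidean — not valid.
(B) □p → ◇p is axiom D, which corresponds to seriality. R is serial — valid.
(C) p → ◇p is the dual of axiom T, which corresponds to reflexivity. R is reflexive — valid.

B, C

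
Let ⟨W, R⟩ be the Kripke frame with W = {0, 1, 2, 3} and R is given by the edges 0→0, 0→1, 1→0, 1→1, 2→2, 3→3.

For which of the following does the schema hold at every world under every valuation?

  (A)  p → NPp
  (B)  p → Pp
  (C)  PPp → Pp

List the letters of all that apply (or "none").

A, B, C

R is reflexive: each world relates to itself.
R is symmetric: every R-edge is matched by its reverse.
R is transitive: R is closed under composition.
(A) axiom B: valid iff R is symmetric. R is symmetric — valid.
(B) p → Pp is the dual of axiom T; it is valid on a frame exactly when R is reflexive. R is reflexive, so valid.
(C) PPp → Pp (the dual of axiom 4) characterises the transitive frames. R is transitive — valid.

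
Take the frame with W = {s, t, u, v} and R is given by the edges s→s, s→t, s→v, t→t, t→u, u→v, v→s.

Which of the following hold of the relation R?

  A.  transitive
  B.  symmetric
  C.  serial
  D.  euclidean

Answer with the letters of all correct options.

(A) not transitive: s R t and t R u but not s R u.
(B) not symmetric: s R t but not t R s.
(C) serial: every world has an R-successor.
(D) not euclidean: s R t and s R s but not t R s.

C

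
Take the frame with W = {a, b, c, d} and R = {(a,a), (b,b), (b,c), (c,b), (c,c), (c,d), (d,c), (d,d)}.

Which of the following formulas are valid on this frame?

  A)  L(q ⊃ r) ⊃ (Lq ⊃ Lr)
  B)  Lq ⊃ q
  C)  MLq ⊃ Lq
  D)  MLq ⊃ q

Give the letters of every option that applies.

R is reflexive: each world relates to itself.
R is symmetric: every R-edge is matched by its reverse.
R is not euclidean: c R b and c R d but not b R d.
(A) this is just K, valid on every normal frame.
(B) Lq ⊃ q (axiom T) characterises the reflexive frames. R is reflexive — valid.
(C) the dual of axiom 5: valid iff R is euclidean. R is not euclidean — not valid.
(D) MLq ⊃ q is the dual of axiom B; it is valid on a frame exactly when R is symmetric. R is symmetric, so valid.

A, B, D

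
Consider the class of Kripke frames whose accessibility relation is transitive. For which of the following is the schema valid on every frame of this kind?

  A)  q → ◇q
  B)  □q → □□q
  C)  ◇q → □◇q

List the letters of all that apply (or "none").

B

(A) the dual of axiom T: valid iff R is reflexive. Such an R need not be reflexive — not valid.
(B) □q → □□q is axiom 4; it is valid on a frame exactly when R is transitive. Every such R is transitive, so valid.
(C) ◇q → □◇q (axiom 5) characterises the euclidean frames. Such an R need not be euclidean — not valid.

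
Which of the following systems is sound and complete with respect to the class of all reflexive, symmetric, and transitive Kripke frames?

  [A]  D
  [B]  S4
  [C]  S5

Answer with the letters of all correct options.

C

(A) D is determined by the class of serial frames.
(B) S4 is determined by the class of reflexive and transitive frames.
(C) S5 is determined by exactly this class.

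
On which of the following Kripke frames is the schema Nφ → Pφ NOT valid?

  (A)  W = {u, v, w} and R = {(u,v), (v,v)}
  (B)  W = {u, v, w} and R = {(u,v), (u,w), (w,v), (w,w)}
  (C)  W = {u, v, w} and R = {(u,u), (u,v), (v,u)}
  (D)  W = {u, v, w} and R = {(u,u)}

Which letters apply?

A, B, C, D

The schema Nφ → Pφ is axiom D; it is valid on a frame iff R is serial.
(A) R is not serial (w has no R-successor), so the schema fails here.
(B) R is not serial (v has no R-successor), so the schema fails here.
(C) R is not serial (w has no R-successor), so the schema fails here.
(D) R is not serial (v has no R-successor), so the schema fails here.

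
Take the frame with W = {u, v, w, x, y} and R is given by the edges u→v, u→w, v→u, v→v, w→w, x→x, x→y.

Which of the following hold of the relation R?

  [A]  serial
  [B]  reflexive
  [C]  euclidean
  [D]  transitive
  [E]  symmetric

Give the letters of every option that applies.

none

(A) not serial: y has no R-successor.
(B) not reflexive: not u R u.
(C) not euclidean: u R v and u R w but not v R w.
(D) not transitive: u R v and v R u but not u R u.
(E) not symmetric: u R w but not w R u.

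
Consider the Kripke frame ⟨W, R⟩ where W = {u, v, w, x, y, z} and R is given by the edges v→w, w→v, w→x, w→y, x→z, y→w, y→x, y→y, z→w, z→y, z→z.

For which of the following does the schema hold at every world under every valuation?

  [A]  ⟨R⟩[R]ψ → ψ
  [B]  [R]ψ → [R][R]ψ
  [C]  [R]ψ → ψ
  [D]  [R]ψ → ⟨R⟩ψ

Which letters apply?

R is not reflexive: not u R u.
R is not symmetric: w R x but not x R w.
R is not transitive: v R w and w R v but not v R v.
R is not serial: u has no R-successor.
(A) the dual of axiom B: valid iff R is symmetric. R is not symmetric — not valid.
(B) [R]ψ → [R][R]ψ is axiom 4, which corresponds to transitivity. R is not transitive — not valid.
(C) [R]ψ → ψ (axiom T) characterises the reflexive frames. R is not reflexive — not valid.
(D) [R]ψ → ⟨R⟩ψ is axiom D, which corresponds to seriality. R is not serial — not valid.

none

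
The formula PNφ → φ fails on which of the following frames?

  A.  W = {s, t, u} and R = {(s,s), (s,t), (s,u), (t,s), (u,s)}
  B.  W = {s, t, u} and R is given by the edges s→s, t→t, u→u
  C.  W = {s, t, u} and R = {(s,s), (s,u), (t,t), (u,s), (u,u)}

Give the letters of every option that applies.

none

The schema PNφ → φ is the dual of axiom B; it is valid on a frame iff R is symmetric.
(A) R is symmetric (every R-edge is matched by its reverse), so the schema is valid here.
(B) R is symmetric (every R-edge is matched by its reverse), so the schema is valid here.
(C) R is symmetric (every R-edge is matched by its reverse), so the schema is valid here.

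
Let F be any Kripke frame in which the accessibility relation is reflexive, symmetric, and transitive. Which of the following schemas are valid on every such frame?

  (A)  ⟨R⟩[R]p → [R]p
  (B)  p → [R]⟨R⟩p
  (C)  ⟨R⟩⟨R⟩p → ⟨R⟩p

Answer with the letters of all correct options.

A, B, C

A relation that is reflexive, symmetric, and transitive is also euclidean and serial.
(A) the dual of axiom 5: valid iff R is euclidean. Every such R is euclidean — valid.
(B) p → [R]⟨R⟩p (axiom B) characterises the symmetric frames. Every such R is symmetric — valid.
(C) ⟨R⟩⟨R⟩p → ⟨R⟩p is the dual of axiom 4; it is valid on a frame exactly when R is transitive. Every such R is transitive, so valid.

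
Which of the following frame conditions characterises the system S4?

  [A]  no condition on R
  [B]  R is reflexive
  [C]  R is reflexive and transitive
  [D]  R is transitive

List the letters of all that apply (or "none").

C

(A) this class determines K, not S4.
(B) this class determines T (= KT), not S4.
(C) S4 is sound and complete for exactly this class.
(D) this class determines K4, not S4.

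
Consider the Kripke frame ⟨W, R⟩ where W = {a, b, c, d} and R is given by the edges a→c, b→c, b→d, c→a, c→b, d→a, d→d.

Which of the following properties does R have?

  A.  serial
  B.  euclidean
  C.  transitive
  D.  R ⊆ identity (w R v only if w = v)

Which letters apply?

A

(A) serial: every world has an R-successor.
(B) not euclidean: b R c and b R d but not c R d.
(C) not transitive: a R c and c R a but not a R a.
(D) not ⊆ identity: a R c with a ≠ c.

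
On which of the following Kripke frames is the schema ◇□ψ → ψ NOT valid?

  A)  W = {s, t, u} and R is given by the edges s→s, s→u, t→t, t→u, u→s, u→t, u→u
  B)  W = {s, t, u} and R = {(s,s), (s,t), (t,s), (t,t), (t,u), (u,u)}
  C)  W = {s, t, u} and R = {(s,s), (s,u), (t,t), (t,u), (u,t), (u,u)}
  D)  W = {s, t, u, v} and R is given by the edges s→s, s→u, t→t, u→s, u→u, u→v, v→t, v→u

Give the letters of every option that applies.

B, C, D

The schema ◇□ψ → ψ is the dual of axiom B; it is valid on a frame iff R is symmetric.
(A) R is symmetric (every R-edge is matched by its reverse), so the schema is valid here.
(B) R is not symmetric (t R u but not u R t), so the schema fails here.
(C) R is not symmetric (s R u but not u R s), so the schema fails here.
(D) R is not symmetric (v R t but not t R v), so the schema fails here.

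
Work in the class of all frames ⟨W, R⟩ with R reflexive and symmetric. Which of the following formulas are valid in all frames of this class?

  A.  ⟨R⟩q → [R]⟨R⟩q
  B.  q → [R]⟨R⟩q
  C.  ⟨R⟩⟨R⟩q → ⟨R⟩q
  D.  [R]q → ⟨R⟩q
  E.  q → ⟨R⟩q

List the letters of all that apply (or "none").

B, D, E

Reflexive relations are serial.
(A) ⟨R⟩q → [R]⟨R⟩q is axiom 5; it is valid on a frame exactly when R is euclidean. Such an R need not be euclidean, so not valid.
(B) q → [R]⟨R⟩q is axiom B; it is valid on a frame exactly when R is symmetric. Every such R is symmetric, so valid.
(C) ⟨R⟩⟨R⟩q → ⟨R⟩q (the dual of axiom 4) characterises the transitive frames. Such an R need not be transitive — not valid.
(D) [R]q → ⟨R⟩q is axiom D, which corresponds to seriality. Every such R is serial — valid.
(E) the dual of axiom T: valid iff R is reflexive. Every such R is reflexive — valid.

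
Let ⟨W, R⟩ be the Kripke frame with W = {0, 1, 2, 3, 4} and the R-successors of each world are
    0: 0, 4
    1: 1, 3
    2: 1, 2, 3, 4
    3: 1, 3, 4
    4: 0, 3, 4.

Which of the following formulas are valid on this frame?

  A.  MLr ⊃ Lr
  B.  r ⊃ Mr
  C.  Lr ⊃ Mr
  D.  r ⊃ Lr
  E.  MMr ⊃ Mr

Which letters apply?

R is reflexive: each world relates to itself.
R is not transitive: 0 R 4 and 4 R 3 but not 0 R 3.
R is not euclidean: 2 R 1 and 2 R 2 but not 1 R 2.
R is serial: every world has an R-successor.
R is not a subset of the identity: 0 R 4 with 0 ≠ 4.
(A) the dual of axiom 5: valid iff R is euclidean. R is not euclidean — not valid.
(B) r ⊃ Mr is the dual of axiom T; it is valid on a frame exactly when R is reflexive. R is reflexive, so valid.
(C) Lr ⊃ Mr (axiom D) characterises the serial frames. R is serial — valid.
(D) r ⊃ Lr is equivalent to ◇p→p; it holds exactly when R ⊆ identity. Here R ⊄ identity — not valid.
(E) MMr ⊃ Mr is the dual of axiom 4, which corresponds to transitivity. R is not transitive — not valid.

B, C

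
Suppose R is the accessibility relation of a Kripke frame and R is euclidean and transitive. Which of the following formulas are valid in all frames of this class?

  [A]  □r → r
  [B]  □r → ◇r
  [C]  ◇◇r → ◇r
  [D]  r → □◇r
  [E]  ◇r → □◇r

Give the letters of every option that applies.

(A) □r → r (axiom T) characterises the reflexive frames. Such an R need not be reflexive — not valid.
(B) axiom D: valid iff R is serial. Such an R need not be serial — not valid.
(C) ◇◇r → ◇r is the dual of axiom 4, which corresponds to transitivity. Every such R is transitive — valid.
(D) axiom B: valid iff R is symmetric. Such an R need not be symmetric — not valid.
(E) ◇r → □◇r is axiom 5; it is valid on a frame exactly when R is euclidean. Every such R is euclidean, so valid.

C, E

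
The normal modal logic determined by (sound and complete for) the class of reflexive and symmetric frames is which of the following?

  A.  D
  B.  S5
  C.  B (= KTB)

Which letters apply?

C

(A) D is determined by the class of serial frames.
(B) S5 is determined by the class of reflexive, symmetric, and transitive frames.
(C) B (= KTB) is determined by exactly this class.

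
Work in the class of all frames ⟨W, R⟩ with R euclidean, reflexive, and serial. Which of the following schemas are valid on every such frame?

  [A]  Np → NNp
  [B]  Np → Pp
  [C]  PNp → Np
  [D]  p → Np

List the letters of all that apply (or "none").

A, B, C

A relation that is euclidean, reflexive, and serial is also symmetric and transitive.
(A) Np → NNp is axiom 4; it is valid on a frame exactly when R is transitive. Every such R is transitive, so valid.
(B) Np → Pp (axiom D) characterises the serial frames. Every such R is serial — valid.
(C) the dual of axiom 5: valid iff R is euclidean. Every such R is euclidean — valid.
(D) p → Np is valid only on frames where every R-edge is a self-loop. Such an R need not be a subset of the identity — not valid.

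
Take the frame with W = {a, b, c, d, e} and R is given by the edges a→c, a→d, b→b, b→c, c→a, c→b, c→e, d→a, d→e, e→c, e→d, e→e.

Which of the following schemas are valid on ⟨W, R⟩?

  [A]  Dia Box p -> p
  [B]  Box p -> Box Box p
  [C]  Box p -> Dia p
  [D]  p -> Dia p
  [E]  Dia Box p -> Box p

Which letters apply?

R is not reflexive: not a R a.
R is symmetric: every R-edge is matched by its reverse.
R is not transitive: a R c and c R a but not a R a.
R is not euclidean: a R c and a R d but not c R d.
R is serial: every world has an R-successor.
(A) Dia Box p -> p is the dual of axiom B, which corresponds to symmetry. R is symmetric — valid.
(B) Box p -> Box Box p is axiom 4, which corresponds to transitivity. R is not transitive — not valid.
(C) Box p -> Dia p (axiom D) characterises the serial frames. R is serial — valid.
(D) p -> Dia p (the dual of axiom T) characterises the reflexive frames. R is not reflexive — not valid.
(E) the dual of axiom 5: valid iff R is euclidean. R is not euclidean — not valid.

A, C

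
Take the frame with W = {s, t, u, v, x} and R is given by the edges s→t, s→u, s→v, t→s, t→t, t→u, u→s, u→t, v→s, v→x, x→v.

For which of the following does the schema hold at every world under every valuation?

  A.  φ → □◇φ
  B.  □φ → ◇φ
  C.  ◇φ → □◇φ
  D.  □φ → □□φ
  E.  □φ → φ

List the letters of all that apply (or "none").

A, B

R is not reflexive: not s R s.
R is symmetric: every R-edge is matched by its reverse.
R is not transitive: s R t and t R s but not s R s.
R is not euclidean: s R t and s R v but not t R v.
R is serial: every world has an R-successor.
(A) φ → □◇φ (axiom B) characterises the symmetric frames. R is symmetric — valid.
(B) □φ → ◇φ is axiom D, which corresponds to seriality. R is serial — valid.
(C) ◇φ → □◇φ is axiom 5, which corresponds to the euclidean property. R is not euclidean — not valid.
(D) □φ → □□φ is axiom 4, which corresponds to transitivity. R is not transitive — not valid.
(E) □φ → φ is axiom T; it is valid on a frame exactly when R is reflexive. R is not reflexive, so not valid.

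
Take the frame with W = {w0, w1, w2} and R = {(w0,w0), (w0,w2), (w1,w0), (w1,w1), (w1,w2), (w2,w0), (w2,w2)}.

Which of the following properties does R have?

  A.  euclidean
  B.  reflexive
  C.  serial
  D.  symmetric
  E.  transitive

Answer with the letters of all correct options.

B, C, E

(A) not euclidean: w1 R w0 and w1 R w1 but not w0 R w1.
(B) reflexive: each world relates to itself.
(C) serial: every world has an R-successor.
(D) not symmetric: w1 R w0 but not w0 R w1.
(E) transitive: R is closed under composition.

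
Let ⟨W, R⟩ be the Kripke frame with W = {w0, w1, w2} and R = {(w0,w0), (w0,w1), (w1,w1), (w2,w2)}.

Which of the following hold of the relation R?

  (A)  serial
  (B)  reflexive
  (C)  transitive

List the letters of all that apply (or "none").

A, B, C

(A) serial: every world has an R-successor.
(B) reflexive: each world relates to itself.
(C) transitive: R is closed under composition.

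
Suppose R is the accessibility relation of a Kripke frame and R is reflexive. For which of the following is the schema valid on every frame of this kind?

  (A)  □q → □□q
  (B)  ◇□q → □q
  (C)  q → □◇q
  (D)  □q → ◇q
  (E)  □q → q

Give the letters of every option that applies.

A reflexive relation is serial.
(A) □q → □□q is axiom 4; it is valid on a frame exactly when R is transitive. Such an R need not be transitive, so not valid.
(B) ◇□q → □q (the dual of axiom 5) characterises the euclidean frames. Such an R need not be euclidean — not valid.
(C) q → □◇q is axiom B; it is valid on a frame exactly when R is symmetric. Such an R need not be symmetric, so not valid.
(D) □q → ◇q is axiom D, which corresponds to seriality. Every such R is serial — valid.
(E) □q → q is axiom T, which corresponds to reflexivity. Every such R is reflexive — valid.

D, E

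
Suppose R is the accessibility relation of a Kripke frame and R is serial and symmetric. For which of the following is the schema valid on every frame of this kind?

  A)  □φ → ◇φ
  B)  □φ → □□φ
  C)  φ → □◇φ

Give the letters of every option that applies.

A, C

(A) □φ → ◇φ (axiom D) characterises the serial frames. Every such R is serial — valid.
(B) axiom 4: valid iff R is transitive. Such an R need not be transitive — not valid.
(C) axiom B: valid iff R is symmetric. Every such R is symmetric — valid.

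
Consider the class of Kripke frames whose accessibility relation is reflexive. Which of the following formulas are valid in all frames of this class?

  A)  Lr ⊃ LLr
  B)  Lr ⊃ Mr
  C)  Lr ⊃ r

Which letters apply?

B, C

A reflexive relation is serial.
(A) Lr ⊃ LLr is axiom 4; it is valid on a frame exactly when R is transitive. Such an R need not be transitive, so not valid.
(B) axiom D: valid iff R is serial. Every such R is serial — valid.
(C) Lr ⊃ r is axiom T; it is valid on a frame exactly when R is reflexive. Every such R is reflexive, so valid.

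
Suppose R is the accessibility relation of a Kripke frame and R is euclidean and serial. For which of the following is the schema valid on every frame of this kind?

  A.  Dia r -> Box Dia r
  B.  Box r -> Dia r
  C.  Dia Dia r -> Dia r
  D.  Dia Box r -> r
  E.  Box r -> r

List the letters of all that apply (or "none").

(A) axiom 5: valid iff R is euclidean. Every such R is euclidean — valid.
(B) Box r -> Dia r is axiom D; it is valid on a frame exactly when R is serial. Every such R is serial, so valid.
(C) Dia Dia r -> Dia r is the dual of axiom 4, which corresponds to transitivity. Such an R need not be transitive — not valid.
(D) Dia Box r -> r (the dual of axiom B) characterises the symmetric frames. Such an R need not be symmetric — not valid.
(E) Box r -> r (axiom T) characterises the reflexive frames. Such an R need not be reflexive — not valid.

A, B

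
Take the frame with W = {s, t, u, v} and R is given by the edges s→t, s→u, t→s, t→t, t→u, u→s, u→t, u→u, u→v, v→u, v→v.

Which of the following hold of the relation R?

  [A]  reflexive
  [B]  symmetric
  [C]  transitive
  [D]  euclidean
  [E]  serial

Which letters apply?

B, E

(A) not reflexive: not s R s.
(B) symmetric: every R-edge is matched by its reverse.
(C) not transitive: s R t and t R s but not s R s.
(D) not euclidean: u R s and u R v but not s R v.
(E) serial: every world has an R-successor.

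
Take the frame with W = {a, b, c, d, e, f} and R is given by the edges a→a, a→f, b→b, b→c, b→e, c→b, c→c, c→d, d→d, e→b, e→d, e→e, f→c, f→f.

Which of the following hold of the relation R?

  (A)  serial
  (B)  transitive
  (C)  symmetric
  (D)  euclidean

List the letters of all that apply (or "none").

(A) serial: every world has an R-successor.
(B) not transitive: a R f and f R c but not a R c.
(C) not symmetric: a R f but not f R a.
(D) not euclidean: a R f and a R a but not f R a.

A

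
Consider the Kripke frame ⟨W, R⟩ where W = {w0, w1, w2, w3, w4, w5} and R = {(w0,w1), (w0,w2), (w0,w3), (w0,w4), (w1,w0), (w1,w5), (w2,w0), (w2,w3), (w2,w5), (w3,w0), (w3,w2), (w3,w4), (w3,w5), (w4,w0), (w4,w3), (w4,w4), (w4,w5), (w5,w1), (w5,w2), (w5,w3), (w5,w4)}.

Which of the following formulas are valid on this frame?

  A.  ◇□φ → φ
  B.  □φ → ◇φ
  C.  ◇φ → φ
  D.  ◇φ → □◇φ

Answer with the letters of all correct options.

A, B

R is symmetric: every R-edge is matched by its reverse.
R is not euclidean: w0 R w1 and w0 R w2 but not w1 R w2.
R is serial: every world has an R-successor.
R is not a subset of the identity: w0 R w1 with w0 ≠ w1.
(A) the dual of axiom B: valid iff R is symmetric. R is symmetric — valid.
(B) axiom D: valid iff R is serial. R is serial — valid.
(C) ◇φ → φ is the converse of T; it holds exactly when R ⊆ identity. Here R ⊄ identity — not valid.
(D) ◇φ → □◇φ is axiom 5; it is valid on a frame exactly when R is euclidean. R is not euclidean, so not valid.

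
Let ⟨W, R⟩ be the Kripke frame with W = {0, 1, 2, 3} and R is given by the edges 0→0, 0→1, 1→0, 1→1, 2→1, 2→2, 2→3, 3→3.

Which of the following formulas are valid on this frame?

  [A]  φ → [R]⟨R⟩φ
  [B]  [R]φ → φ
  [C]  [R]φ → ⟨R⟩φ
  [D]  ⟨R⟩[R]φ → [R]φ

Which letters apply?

B, C

R is reflexive: each world relates to itself.
R is not symmetric: 2 R 1 but not 1 R 2.
R is not euclidean: 2 R 1 and 2 R 2 but not 1 R 2.
R is serial: every world has an R-successor.
(A) φ → [R]⟨R⟩φ is axiom B, which corresponds to symmetry. R is not symmetric — not valid.
(B) axiom T: valid iff R is reflexive. R is reflexive — valid.
(C) [R]φ → ⟨R⟩φ is axiom D; it is valid on a frame exactly when R is serial. R is serial, so valid.
(D) ⟨R⟩[R]φ → [R]φ is the dual of axiom 5, which corresponds to the euclidean property. R is not euclidean — not valid.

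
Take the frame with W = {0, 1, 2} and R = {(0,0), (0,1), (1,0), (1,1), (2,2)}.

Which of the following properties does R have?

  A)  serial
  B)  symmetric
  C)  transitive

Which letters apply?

(A) serial: every world has an R-successor.
(B) symmetric: every R-edge is matched by its reverse.
(C) transitive: R is closed under composition.

A, B, C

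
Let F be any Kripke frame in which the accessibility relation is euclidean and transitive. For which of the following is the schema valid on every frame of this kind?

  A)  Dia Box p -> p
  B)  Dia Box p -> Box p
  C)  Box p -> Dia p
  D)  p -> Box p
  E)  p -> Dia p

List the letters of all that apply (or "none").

(A) Dia Box p -> p is the dual of axiom B, which corresponds to symmetry. Such an R need not be symmetric — not valid.
(B) Dia Box p -> Box p (the dual of axiom 5) characterises the euclidean frames. Every such R is euclidean — valid.
(C) axiom D: valid iff R is serial. Such an R need not be serial — not valid.
(D) p -> Box p (equivalent to ◇p→p) corresponds to R being a subset of the identity. Such an R need not be a subset of the identity, so not valid.
(E) the dual of axiom T: valid iff R is reflexive. Such an R need not be reflexive — not valid.

B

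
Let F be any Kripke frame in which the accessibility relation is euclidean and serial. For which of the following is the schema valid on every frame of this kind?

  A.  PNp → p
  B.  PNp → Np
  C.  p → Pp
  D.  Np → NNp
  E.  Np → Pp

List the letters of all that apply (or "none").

(A) PNp → p is the dual of axiom B; it is valid on a frame exactly when R is symmetric. Such an R need not be symmetric, so not valid.
(B) PNp → Np is the dual of axiom 5; it is valid on a frame exactly when R is euclidean. Every such R is euclidean, so valid.
(C) the dual of axiom T: valid iff R is reflexive. Such an R need not be reflexive — not valid.
(D) Np → NNp is axiom 4; it is valid on a frame exactly when R is transitive. Such an R need not be transitive, so not valid.
(E) axiom D: valid iff R is serial. Every such R is serial — valid.

B, E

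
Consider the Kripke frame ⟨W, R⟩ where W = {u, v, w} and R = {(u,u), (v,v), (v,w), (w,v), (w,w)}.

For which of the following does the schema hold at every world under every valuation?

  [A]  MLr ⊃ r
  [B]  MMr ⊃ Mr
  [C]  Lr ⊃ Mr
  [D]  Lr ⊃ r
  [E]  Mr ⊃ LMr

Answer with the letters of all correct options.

A, B, C, D, E

R is reflexive: each world relates to itself.
R is symmetric: every R-edge is matched by its reverse.
R is transitive: R is closed under composition.
R is euclidean: any two R-successors of the same world are R-related.
R is serial: every world has an R-successor.
(A) MLr ⊃ r is the dual of axiom B; it is valid on a frame exactly when R is symmetric. R is symmetric, so valid.
(B) MMr ⊃ Mr (the dual of axiom 4) characterises the transitive frames. R is transitive — valid.
(C) axiom D: valid iff R is serial. R is serial — valid.
(D) Lr ⊃ r (axiom T) characterises the reflexive frames. R is reflexive — valid.
(E) Mr ⊃ LMr is axiom 5; it is valid on a frame exactly when R is euclidean. R is euclidean, so valid.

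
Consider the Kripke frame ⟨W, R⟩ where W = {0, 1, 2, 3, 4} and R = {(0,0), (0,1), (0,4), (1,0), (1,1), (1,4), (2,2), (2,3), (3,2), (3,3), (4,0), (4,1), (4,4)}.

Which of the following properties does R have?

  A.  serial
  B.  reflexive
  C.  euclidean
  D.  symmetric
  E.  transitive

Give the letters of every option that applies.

(A) serial: every world has an R-successor.
(B) reflexive: each world relates to itself.
(C) euclidean: any two R-successors of the same world are R-related.
(D) symmetric: every R-edge is matched by its reverse.
(E) transitive: R is closed under composition.

A, B, C, D, E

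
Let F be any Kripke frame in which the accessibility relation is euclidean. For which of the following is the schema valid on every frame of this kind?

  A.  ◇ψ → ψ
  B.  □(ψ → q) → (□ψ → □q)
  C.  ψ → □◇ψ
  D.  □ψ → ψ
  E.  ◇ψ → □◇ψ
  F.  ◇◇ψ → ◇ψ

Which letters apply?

(A) ◇ψ → ψ (the converse of T) corresponds to R being a subset of the identity. Such an R need not be a subset of the identity, so not valid.
(B) □(ψ → q) → (□ψ → □q) is axiom K, valid on every Kripke frame — valid.
(C) ψ → □◇ψ is axiom B; it is valid on a frame exactly when R is symmetric. Such an R need not be symmetric, so not valid.
(D) □ψ → ψ is axiom T; it is valid on a frame exactly when R is reflexive. Such an R need not be reflexive, so not valid.
(E) ◇ψ → □◇ψ (axiom 5) characterises the euclidean frames. Every such R is euclidean — valid.
(F) ◇◇ψ → ◇ψ is the dual of axiom 4, which corresponds to transitivity. Such an R need not be transitive — not valid.

B, E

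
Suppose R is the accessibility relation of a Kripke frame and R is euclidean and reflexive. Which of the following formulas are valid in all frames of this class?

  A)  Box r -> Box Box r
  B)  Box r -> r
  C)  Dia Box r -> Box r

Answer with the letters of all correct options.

A reflexive euclidean relation is also symmetric (from wRw and wRv the euclidean condition gives vRw) and hence transitive; it is an equivalence relation.
(A) Box r -> Box Box r is axiom 4; it is valid on a frame exactly when R is transitive. Every such R is transitive, so valid.
(B) axiom T: valid iff R is reflexive. Every such R is reflexive — valid.
(C) Dia Box r -> Box r is the dual of axiom 5; it is valid on a frame exactly when R is euclidean. Every such R is euclidean, so valid.

A, B, C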